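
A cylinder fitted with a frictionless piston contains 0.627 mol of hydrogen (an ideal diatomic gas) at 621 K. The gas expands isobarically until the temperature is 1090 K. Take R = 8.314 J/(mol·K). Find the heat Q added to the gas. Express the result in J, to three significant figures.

Q ≈ 8560 J

Isobaric: W = nRΔT = (0.627)(8.314)(469) = 2445 J.
ΔU = nCᵥΔT with Cᵥ = 5R/2: ΔU = (0.627)(20.79)(469) = 6112 J.
Q = ΔU + W = 6112 + 2445 = 8557 J.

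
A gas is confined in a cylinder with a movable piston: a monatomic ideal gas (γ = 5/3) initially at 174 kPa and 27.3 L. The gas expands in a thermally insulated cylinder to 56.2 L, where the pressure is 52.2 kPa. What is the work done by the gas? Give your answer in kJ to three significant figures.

Adiabatic: W = (P₁V₁ − P₂V₂)/(γ − 1) with γ = 5/3.
P₁V₁ = 4750 J, P₂V₂ = 2934 J.
W = (4750 − 2934) / 0.6667 = 2725 J.

W ≈ 2.72 kJ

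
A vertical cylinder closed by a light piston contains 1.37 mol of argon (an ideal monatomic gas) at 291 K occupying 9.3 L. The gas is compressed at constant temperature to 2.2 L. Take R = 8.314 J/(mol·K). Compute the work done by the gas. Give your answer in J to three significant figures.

W ≈ -4780 J

Isothermal: W = nRT ln(V₂/V₁).
W = (1.37)(8.314)(291) × ln(2.2/9.3)
  = 3315 × -1.442
W_by_gas = -4778 J.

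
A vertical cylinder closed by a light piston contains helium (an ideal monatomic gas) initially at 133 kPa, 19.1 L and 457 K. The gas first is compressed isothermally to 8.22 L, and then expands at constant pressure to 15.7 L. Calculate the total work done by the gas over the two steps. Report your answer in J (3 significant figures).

Step 1 (isothermal): W = P₁V₁ ln(V₂/V₁) = (2540) ln(8.22/19.1) = -2142 J.
After step 1: P = 309 kPa, V = 8.22 L, T = 457 K.
Step 2 (isobaric): W = PΔV = (309 kPa)(15.7 − 8.22 L) = 2312 J.
W_total = -2142 + 2312 = 169.8 J.

W_total ≈ 170 J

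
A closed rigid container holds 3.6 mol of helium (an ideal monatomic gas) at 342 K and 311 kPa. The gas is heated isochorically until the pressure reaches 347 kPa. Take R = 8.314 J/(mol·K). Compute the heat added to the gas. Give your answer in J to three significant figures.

Q ≈ 1780 J

Constant volume ⇒ W = 0, so Q = ΔU = nCᵥΔT with Cᵥ = 3R/2 = 12.47 J/(mol·K).
At constant V, T₂/T₁ = P₂/P₁ ⇒ ΔT = T₁(P₂/P₁ − 1) = 342·(347/311 − 1) = 39.59 K.
ΔU = (3.6)(12.47)(39.59) = 1777 J.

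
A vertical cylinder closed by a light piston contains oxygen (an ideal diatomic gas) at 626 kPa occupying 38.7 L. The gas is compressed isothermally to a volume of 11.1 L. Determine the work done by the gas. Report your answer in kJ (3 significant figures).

Isothermal: W = nRT ln(V₂/V₁) = P₁V₁ ln(V₂/V₁).
P₁V₁ = (626 kPa)(38.7 L) = 24226 J.
W = 24226 × ln(11.1/38.7) = 24226 × -1.249
W_by_gas = -30256 J.

W ≈ -30.3 kJ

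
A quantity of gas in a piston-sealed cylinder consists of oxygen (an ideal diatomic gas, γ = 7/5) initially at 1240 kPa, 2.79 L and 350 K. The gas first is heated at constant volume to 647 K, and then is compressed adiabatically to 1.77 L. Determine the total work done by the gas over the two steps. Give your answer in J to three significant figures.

Step 1 (isochoric): W = 0 (constant volume).
After step 1: P = 2292 kPa (V unchanged).
Step 2 (adiabatic): W = (P₁V₁ − P₂V₂)/(γ−1) = (6395 − 7672)/0.4 = -3192 J.
W_total = 0 − 3192 = -3192 J.

W_total ≈ -3190 J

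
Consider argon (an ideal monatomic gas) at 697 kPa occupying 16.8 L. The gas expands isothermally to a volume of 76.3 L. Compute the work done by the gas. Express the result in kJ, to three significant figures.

W ≈ 17.7 kJ

Isothermal: W = nRT ln(V₂/V₁) = P₁V₁ ln(V₂/V₁).
P₁V₁ = (697 kPa)(16.8 L) = 11710 J.
W = 11710 × ln(76.3/16.8) = 11710 × 1.513
W_by_gas = 17720 J.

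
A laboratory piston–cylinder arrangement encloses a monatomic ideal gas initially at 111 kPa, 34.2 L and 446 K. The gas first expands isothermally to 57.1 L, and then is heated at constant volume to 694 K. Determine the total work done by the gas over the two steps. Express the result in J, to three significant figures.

W_total ≈ 1950 J

Step 1 (isothermal): W = P₁V₁ ln(V₂/V₁) = (3796) ln(57.1/34.2) = 1946 J.
Step 2 (isochoric): W = 0 (constant volume).
W_total = 1946 + 0 = 1946 J.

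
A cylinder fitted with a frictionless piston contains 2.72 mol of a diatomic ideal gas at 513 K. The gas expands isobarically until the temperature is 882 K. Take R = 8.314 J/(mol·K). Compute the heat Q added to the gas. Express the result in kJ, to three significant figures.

Q ≈ 29.2 kJ

Isobaric: W = nRΔT = (2.72)(8.314)(369) = 8345 J.
ΔU = nCᵥΔT with Cᵥ = 5R/2: ΔU = (2.72)(20.79)(369) = 20861 J.
Q = ΔU + W = 20861 + 8345 = 29206 J.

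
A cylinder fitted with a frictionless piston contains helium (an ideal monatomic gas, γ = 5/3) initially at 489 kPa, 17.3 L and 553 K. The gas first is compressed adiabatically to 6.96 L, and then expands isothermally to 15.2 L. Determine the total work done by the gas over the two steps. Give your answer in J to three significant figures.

Step 1 (adiabatic): W = (P₁V₁ − P₂V₂)/(γ−1) = (8460 − 15523)/0.667 = -10595 J.
After step 1: P = 2230 kPa, V = 6.96 L, T = 1015 K.
Step 2 (isothermal): W = P₁V₁ ln(V₂/V₁) = (15523) ln(15.2/6.96) = 12125 J.
W_total = -10595 + 12125 = 1530 J.

W_total ≈ 1530 J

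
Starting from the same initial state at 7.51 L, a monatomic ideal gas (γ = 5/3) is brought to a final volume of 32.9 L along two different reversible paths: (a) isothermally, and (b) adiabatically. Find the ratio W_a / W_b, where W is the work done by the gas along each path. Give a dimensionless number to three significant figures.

W_a / W_b ≈ 1.57

Path (a) isothermal: W = P₁V₁ ln(V₂/V₁) → W_a/(P₁V₁) = 1.477.
Path (b) adiabatic: W = P₁V₁(1 − (V₁/V₂)^(γ−1))/(γ−1) → W_b/(P₁V₁) = 0.9397.
W_a / W_b = 1.477 / 0.9397 = 1.572.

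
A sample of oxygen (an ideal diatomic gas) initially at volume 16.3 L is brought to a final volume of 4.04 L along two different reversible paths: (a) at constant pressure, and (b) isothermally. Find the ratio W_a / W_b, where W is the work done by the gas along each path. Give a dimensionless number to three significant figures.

Path (a) isobaric: W = P₁(V₂ − V₁) → W_a/(P₁V₁) = -0.7521.
Path (b) isothermal: W = P₁V₁ ln(V₂/V₁) → W_b/(P₁V₁) = -1.395.
W_a / W_b = -0.7521 / -1.395 = 0.5392.

W_a / W_b ≈ 0.539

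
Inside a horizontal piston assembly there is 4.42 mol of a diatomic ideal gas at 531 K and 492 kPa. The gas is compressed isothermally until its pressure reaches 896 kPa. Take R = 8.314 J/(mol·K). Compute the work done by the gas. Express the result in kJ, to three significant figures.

W ≈ -11.7 kJ

Isothermal process: W = nRT ln(V₂/V₁) = nRT ln(P₁/P₂).
W = (4.42)(8.314)(531) × ln(492/896)
  = 19513 × ln(0.5491) = 19513 × -0.5995
W_by_gas = -11697 J.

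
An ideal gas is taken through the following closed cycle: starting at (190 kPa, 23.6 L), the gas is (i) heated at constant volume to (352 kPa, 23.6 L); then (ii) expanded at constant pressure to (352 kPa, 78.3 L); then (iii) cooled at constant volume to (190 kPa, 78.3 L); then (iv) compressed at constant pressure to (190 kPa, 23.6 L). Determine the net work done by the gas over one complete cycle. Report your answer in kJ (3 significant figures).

W_net ≈ 8.86 kJ

Constant-volume legs do no work.
W(ii) = (352)(78.3 − 23.6) = 19254 J; W(iv) = (190)(23.6 − 78.3) = -10393 J.
W_net = 19254 − 10393 = 8861 J (the clockwise enclosed area).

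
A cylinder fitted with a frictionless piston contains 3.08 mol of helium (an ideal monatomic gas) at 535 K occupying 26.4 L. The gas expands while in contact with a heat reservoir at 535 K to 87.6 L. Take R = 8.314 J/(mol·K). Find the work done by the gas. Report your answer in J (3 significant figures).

Isothermal: W = nRT ln(V₂/V₁).
W = (3.08)(8.314)(535) × ln(87.6/26.4)
  = 13700 × 1.199
W_by_gas = 16432 J.

W ≈ 16400 J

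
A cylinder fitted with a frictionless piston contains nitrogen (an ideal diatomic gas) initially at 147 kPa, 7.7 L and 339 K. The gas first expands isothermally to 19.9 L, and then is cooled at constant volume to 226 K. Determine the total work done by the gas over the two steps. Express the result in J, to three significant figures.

W_total ≈ 1070 J

Step 1 (isothermal): W = P₁V₁ ln(V₂/V₁) = (1132) ln(19.9/7.7) = 1075 J.
Step 2 (isochoric): W = 0 (constant volume).
W_total = 1075 + 0 = 1075 J.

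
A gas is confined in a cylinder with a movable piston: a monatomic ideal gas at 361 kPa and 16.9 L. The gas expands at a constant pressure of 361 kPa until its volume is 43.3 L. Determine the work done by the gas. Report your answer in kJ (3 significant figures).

W ≈ 9.53 kJ

Isobaric: W = P ΔV.
W = (361 kPa)(43.3 − 16.9 L) = (361)(26.4) = 9530 J.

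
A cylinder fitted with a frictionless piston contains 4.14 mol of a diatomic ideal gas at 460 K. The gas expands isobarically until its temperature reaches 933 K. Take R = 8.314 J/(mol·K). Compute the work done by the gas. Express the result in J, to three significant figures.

Isobaric: W = P ΔV = nR ΔT.
W = (4.14)(8.314)(933 − 460) = 16281 J.

W ≈ 16300 J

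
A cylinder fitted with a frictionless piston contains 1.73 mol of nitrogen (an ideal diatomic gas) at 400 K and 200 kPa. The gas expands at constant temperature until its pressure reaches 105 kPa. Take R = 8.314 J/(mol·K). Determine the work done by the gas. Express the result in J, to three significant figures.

W ≈ 3710 J

Isothermal process: W = nRT ln(V₂/V₁) = nRT ln(P₁/P₂).
W = (1.73)(8.314)(400) × ln(200/105)
  = 5753 × ln(1.905) = 5753 × 0.6444
W_by_gas = 3707 J.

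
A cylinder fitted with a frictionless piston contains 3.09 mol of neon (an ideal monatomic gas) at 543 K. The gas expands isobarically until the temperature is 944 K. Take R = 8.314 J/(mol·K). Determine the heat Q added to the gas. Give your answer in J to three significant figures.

Isobaric: W = nRΔT = (3.09)(8.314)(401) = 10302 J.
ΔU = nCᵥΔT with Cᵥ = 3R/2: ΔU = (3.09)(12.47)(401) = 15453 J.
Q = ΔU + W = 15453 + 10302 = 25754 J.

Q ≈ 25800 J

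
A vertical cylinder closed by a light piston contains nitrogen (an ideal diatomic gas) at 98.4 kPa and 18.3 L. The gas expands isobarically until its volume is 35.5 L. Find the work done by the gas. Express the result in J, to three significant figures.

W ≈ 1690 J

Isobaric: W = P ΔV.
W = (98.4 kPa)(35.5 − 18.3 L) = (98.4)(17.2) = 1692 J.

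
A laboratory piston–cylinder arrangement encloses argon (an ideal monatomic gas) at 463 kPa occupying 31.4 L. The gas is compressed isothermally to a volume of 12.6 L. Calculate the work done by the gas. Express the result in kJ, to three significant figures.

W ≈ -13.3 kJ

Isothermal: W = nRT ln(V₂/V₁) = P₁V₁ ln(V₂/V₁).
P₁V₁ = (463 kPa)(31.4 L) = 14538 J.
W = 14538 × ln(12.6/31.4) = 14538 × -0.9131
W_by_gas = -13275 J.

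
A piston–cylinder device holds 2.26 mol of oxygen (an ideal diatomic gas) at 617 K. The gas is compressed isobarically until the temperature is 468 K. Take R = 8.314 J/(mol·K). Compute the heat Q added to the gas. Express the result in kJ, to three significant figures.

Q ≈ -9.80 kJ

Isobaric: W = nRΔT = (2.26)(8.314)(-149) = -2800 J.
ΔU = nCᵥΔT with Cᵥ = 5R/2: ΔU = (2.26)(20.79)(-149) = -6999 J.
Q = ΔU + W = -6999 − 2800 = -9799 J.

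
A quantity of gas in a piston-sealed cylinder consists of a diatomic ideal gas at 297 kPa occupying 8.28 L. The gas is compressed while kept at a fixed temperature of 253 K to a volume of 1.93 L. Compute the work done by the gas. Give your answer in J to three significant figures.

Isothermal: W = nRT ln(V₂/V₁) = P₁V₁ ln(V₂/V₁).
P₁V₁ = (297 kPa)(8.28 L) = 2459 J.
W = 2459 × ln(1.93/8.28) = 2459 × -1.456
W_by_gas = -3581 J.

W ≈ -3580 J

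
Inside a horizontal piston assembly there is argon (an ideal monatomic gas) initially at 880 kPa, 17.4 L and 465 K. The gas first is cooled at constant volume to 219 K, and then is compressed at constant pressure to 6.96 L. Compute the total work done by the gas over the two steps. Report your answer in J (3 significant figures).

W_total ≈ -4330 J

Step 1 (isochoric): W = 0 (constant volume).
After step 1: P = 414.5 kPa (V unchanged).
Step 2 (isobaric): W = PΔV = (414.5 kPa)(6.96 − 17.4 L) = -4327 J.
W_total = 0 − 4327 = -4327 J.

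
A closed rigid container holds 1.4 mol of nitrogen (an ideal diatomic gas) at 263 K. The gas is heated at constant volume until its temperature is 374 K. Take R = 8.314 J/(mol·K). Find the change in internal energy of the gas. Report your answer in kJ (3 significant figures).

Constant volume ⇒ W = 0, so Q = ΔU = nCᵥΔT with Cᵥ = 5R/2 = 20.79 J/(mol·K).
ΔU = (1.4)(20.79)(374 − 263) = 3230 J.

ΔU ≈ 3.23 kJ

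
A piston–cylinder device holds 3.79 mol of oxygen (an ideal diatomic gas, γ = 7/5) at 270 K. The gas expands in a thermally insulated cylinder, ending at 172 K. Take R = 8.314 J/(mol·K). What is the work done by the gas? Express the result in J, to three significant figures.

W ≈ 7720 J

Adiabatic ⇒ Q = 0, so W_by = −ΔU = nCᵥ(T₁ − T₂).
Cᵥ = 5R/2 = 20.79 J/(mol·K).
W = (3.79)(20.79)(270 − 172) = 7720 J.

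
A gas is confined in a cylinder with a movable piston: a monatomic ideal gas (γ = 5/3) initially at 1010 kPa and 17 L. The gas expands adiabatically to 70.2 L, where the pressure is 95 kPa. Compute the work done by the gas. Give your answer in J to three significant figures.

Adiabatic: W = (P₁V₁ − P₂V₂)/(γ − 1) with γ = 5/3.
P₁V₁ = 17170 J, P₂V₂ = 6669 J.
W = (17170 − 6669) / 0.6667 = 15751 J.

W ≈ 15800 J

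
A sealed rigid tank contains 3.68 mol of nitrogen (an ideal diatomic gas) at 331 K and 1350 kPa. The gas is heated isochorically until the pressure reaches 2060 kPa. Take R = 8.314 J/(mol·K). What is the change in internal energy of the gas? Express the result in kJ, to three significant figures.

Constant volume ⇒ W = 0, so Q = ΔU = nCᵥΔT with Cᵥ = 5R/2 = 20.79 J/(mol·K).
At constant V, T₂/T₁ = P₂/P₁ ⇒ ΔT = T₁(P₂/P₁ − 1) = 331·(2060/1350 − 1) = 174.1 K.
ΔU = (3.68)(20.79)(174.1) = 13315 J.

ΔU ≈ 13.3 kJ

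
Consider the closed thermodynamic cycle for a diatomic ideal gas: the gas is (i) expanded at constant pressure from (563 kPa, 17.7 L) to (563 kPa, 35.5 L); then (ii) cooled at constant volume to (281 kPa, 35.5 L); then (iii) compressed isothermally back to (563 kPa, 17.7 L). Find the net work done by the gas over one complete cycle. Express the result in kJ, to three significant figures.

W_net ≈ 3.08 kJ

Leg (i): W = PΔV = (563)(35.5 − 17.7) = 10021 J.
Leg (ii): W = 0.
Leg (iii): W = PᵢVᵢ ln(V_f/Vᵢ) = (9976) ln(17.7/35.5) = -6943 J.
W_net = 10021 − 6943 = 3079 J.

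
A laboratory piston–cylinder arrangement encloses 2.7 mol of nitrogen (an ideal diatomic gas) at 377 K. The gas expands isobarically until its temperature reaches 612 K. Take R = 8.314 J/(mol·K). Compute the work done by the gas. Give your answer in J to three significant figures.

Isobaric: W = P ΔV = nR ΔT.
W = (2.7)(8.314)(612 − 377) = 5275 J.

W ≈ 5280 J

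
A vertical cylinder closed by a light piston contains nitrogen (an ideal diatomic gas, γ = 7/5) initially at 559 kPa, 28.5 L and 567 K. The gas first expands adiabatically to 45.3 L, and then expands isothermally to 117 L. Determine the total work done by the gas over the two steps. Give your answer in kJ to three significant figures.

Step 1 (adiabatic): W = (P₁V₁ − P₂V₂)/(γ−1) = (15932 − 13236)/0.4 = 6739 J.
After step 1: P = 292.2 kPa, V = 45.3 L, T = 471.1 K.
Step 2 (isothermal): W = P₁V₁ ln(V₂/V₁) = (13236) ln(117/45.3) = 12559 J.
W_total = 6739 + 12559 = 19298 J.

W_total ≈ 19.3 kJ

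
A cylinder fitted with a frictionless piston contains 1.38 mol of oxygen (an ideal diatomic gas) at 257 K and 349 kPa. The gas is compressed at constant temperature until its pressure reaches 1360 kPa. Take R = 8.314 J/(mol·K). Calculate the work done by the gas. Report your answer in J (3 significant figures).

Isothermal process: W = nRT ln(V₂/V₁) = nRT ln(P₁/P₂).
W = (1.38)(8.314)(257) × ln(349/1360)
  = 2949 × ln(0.2566) = 2949 × -1.36
W_by_gas = -4011 J.

W ≈ -4010 J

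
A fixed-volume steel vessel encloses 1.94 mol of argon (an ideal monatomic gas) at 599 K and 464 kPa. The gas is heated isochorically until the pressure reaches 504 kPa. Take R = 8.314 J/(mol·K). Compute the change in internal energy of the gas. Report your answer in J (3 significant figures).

ΔU ≈ 1250 J

Constant volume ⇒ W = 0, so Q = ΔU = nCᵥΔT with Cᵥ = 3R/2 = 12.47 J/(mol·K).
At constant V, T₂/T₁ = P₂/P₁ ⇒ ΔT = T₁(P₂/P₁ − 1) = 599·(504/464 − 1) = 51.64 K.
ΔU = (1.94)(12.47)(51.64) = 1249 J.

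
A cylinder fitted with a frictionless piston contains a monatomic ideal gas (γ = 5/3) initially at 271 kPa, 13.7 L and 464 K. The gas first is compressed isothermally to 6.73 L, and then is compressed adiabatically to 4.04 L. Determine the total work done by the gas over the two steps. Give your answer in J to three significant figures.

W_total ≈ -4900 J

Step 1 (isothermal): W = P₁V₁ ln(V₂/V₁) = (3713) ln(6.73/13.7) = -2639 J.
After step 1: P = 551.7 kPa, V = 6.73 L, T = 464 K.
Step 2 (adiabatic): W = (P₁V₁ − P₂V₂)/(γ−1) = (3713 − 5217)/0.667 = -2257 J.
W_total = -2639 − 2257 = -4896 J.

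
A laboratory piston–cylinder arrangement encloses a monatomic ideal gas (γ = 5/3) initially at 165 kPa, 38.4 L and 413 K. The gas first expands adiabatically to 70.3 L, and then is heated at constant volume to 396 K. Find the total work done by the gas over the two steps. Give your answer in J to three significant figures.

Step 1 (adiabatic): W = (P₁V₁ − P₂V₂)/(γ−1) = (6336 − 4234)/0.667 = 3153 J.
Step 2 (isochoric): W = 0 (constant volume).
W_total = 3153 + 0 = 3153 J.

W_total ≈ 3150 J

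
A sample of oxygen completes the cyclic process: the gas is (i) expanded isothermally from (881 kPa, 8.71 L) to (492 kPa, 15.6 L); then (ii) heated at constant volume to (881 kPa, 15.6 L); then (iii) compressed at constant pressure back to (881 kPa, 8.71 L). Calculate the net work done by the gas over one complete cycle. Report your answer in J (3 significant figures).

W_net ≈ -1600 J

Leg (i): W = PᵢVᵢ ln(V_f/Vᵢ) = (7674) ln(15.6/8.71) = 4472 J.
Leg (ii): W = 0.
Leg (iii): W = PΔV = (881)(8.71 − 15.6) = -6070 J.
W_net = 4472 − 6070 = -1598 J.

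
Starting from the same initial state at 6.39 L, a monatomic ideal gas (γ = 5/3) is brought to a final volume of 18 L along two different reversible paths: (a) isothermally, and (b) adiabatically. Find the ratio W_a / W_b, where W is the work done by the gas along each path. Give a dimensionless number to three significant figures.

Path (a) isothermal: W = P₁V₁ ln(V₂/V₁) → W_a/(P₁V₁) = 1.036.
Path (b) adiabatic: W = P₁V₁(1 − (V₁/V₂)^(γ−1))/(γ−1) → W_b/(P₁V₁) = 0.748.
W_a / W_b = 1.036 / 0.748 = 1.385.

W_a / W_b ≈ 1.38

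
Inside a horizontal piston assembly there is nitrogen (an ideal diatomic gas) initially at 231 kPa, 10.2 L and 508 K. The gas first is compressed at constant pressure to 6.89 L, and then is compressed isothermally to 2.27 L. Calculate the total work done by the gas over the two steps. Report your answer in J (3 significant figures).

W_total ≈ -2530 J

Step 1 (isobaric): W = PΔV = (231 kPa)(6.89 − 10.2 L) = -764.6 J.
After step 1: P = 231 kPa, V = 6.89 L, T = 343.1 K.
Step 2 (isothermal): W = P₁V₁ ln(V₂/V₁) = (1592) ln(2.27/6.89) = -1767 J.
W_total = -764.6 − 1767 = -2532 J.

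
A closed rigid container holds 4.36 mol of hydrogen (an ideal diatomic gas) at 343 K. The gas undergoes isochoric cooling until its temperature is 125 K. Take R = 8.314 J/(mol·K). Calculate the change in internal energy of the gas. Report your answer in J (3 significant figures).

Constant volume ⇒ W = 0, so Q = ΔU = nCᵥΔT with Cᵥ = 5R/2 = 20.79 J/(mol·K).
ΔU = (4.36)(20.79)(125 − 343) = -19756 J.

ΔU ≈ -19800 J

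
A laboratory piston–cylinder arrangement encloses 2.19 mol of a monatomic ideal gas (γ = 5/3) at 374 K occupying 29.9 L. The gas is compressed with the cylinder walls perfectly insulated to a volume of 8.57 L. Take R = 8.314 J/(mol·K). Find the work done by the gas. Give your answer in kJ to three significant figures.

W ≈ -13.3 kJ

Adiabatic: TV^(γ−1) = const with γ = 5/3.
T₂ = T₁ (V₁/V₂)^(γ−1) = 374 × (29.9/8.57)^0.667 = 374 × 2.3 = 860.3 K.
W_by = nCᵥ(T₁ − T₂) = (2.19)(12.47)(374 − 860.3) = -13282 J.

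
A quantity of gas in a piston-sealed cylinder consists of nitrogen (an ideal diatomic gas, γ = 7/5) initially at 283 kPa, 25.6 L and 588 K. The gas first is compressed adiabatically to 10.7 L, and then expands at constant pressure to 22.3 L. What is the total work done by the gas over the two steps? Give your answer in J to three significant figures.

Step 1 (adiabatic): W = (P₁V₁ − P₂V₂)/(γ−1) = (7245 − 10270)/0.4 = -7563 J.
After step 1: P = 959.8 kPa, V = 10.7 L, T = 833.5 K.
Step 2 (isobaric): W = PΔV = (959.8 kPa)(22.3 − 10.7 L) = 11134 J.
W_total = -7563 + 11134 = 3571 J.

W_total ≈ 3570 J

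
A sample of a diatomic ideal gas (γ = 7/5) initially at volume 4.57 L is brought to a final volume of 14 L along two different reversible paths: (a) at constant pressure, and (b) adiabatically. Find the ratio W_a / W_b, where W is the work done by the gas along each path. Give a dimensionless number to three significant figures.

Path (a) isobaric: W = P₁(V₂ − V₁) → W_a/(P₁V₁) = 2.063.
Path (b) adiabatic: W = P₁V₁(1 − (V₁/V₂)^(γ−1))/(γ−1) → W_b/(P₁V₁) = 0.9024.
W_a / W_b = 2.063 / 0.9024 = 2.287.

W_a / W_b ≈ 2.29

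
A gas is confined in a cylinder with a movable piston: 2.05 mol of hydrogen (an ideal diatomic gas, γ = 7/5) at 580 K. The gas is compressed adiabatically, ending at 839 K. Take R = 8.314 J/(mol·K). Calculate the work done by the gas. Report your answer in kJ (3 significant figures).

Adiabatic ⇒ Q = 0, so W_by = −ΔU = nCᵥ(T₁ − T₂).
Cᵥ = 5R/2 = 20.79 J/(mol·K).
W = (2.05)(20.79)(580 − 839) = -11036 J.

W ≈ -11.0 kJ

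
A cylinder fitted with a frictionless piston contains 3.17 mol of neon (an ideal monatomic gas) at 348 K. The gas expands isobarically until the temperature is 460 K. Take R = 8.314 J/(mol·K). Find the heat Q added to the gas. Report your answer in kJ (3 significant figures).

Q ≈ 7.38 kJ

Isobaric: W = nRΔT = (3.17)(8.314)(112) = 2952 J.
ΔU = nCᵥΔT with Cᵥ = 3R/2: ΔU = (3.17)(12.47)(112) = 4428 J.
Q = ΔU + W = 4428 + 2952 = 7380 J.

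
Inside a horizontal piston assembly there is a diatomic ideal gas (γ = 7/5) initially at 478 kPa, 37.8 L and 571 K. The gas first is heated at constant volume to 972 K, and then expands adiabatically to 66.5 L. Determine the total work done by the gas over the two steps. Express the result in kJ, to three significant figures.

Step 1 (isochoric): W = 0 (constant volume).
After step 1: P = 813.7 kPa (V unchanged).
Step 2 (adiabatic): W = (P₁V₁ − P₂V₂)/(γ−1) = (30757 − 24537)/0.4 = 15552 J.
W_total = 0 + 15552 = 15552 J.

W_total ≈ 15.6 kJ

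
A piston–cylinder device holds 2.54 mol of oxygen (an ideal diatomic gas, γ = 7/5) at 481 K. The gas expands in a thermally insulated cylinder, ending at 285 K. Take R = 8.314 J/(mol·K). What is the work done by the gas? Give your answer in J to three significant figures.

W ≈ 10300 J

Adiabatic ⇒ Q = 0, so W_by = −ΔU = nCᵥ(T₁ − T₂).
Cᵥ = 5R/2 = 20.79 J/(mol·K).
W = (2.54)(20.79)(481 − 285) = 10348 J.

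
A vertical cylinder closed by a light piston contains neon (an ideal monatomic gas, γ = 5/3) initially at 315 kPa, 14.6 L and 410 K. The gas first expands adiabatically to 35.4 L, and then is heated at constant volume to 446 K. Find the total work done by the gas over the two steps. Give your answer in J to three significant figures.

W_total ≈ 3080 J

Step 1 (adiabatic): W = (P₁V₁ − P₂V₂)/(γ−1) = (4599 − 2548)/0.667 = 3076 J.
Step 2 (isochoric): W = 0 (constant volume).
W_total = 3076 + 0 = 3076 J.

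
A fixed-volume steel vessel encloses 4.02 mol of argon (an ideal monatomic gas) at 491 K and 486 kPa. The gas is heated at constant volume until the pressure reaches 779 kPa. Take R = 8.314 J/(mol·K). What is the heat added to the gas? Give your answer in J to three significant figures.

Constant volume ⇒ W = 0, so Q = ΔU = nCᵥΔT with Cᵥ = 3R/2 = 12.47 J/(mol·K).
At constant V, T₂/T₁ = P₂/P₁ ⇒ ΔT = T₁(P₂/P₁ − 1) = 491·(779/486 − 1) = 296 K.
ΔU = (4.02)(12.47)(296) = 14840 J.

Q ≈ 14800 J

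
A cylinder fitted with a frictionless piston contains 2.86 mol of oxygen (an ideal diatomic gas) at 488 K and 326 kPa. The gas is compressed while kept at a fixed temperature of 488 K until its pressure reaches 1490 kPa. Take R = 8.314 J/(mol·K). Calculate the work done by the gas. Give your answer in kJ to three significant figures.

Isothermal process: W = nRT ln(V₂/V₁) = nRT ln(P₁/P₂).
W = (2.86)(8.314)(488) × ln(326/1490)
  = 11604 × ln(0.2188) = 11604 × -1.52
W_by_gas = -17633 J.

W ≈ -17.6 kJ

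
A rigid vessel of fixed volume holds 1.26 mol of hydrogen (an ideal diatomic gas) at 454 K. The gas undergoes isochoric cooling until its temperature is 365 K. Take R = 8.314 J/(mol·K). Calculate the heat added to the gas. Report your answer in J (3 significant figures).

Constant volume ⇒ W = 0, so Q = ΔU = nCᵥΔT with Cᵥ = 5R/2 = 20.79 J/(mol·K).
ΔU = (1.26)(20.79)(365 − 454) = -2331 J.

Q ≈ -2330 J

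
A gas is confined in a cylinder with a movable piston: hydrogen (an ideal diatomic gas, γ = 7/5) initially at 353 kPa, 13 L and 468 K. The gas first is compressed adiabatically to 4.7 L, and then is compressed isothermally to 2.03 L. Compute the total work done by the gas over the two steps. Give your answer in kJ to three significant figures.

Step 1 (adiabatic): W = (P₁V₁ − P₂V₂)/(γ−1) = (4589 − 6894)/0.4 = -5762 J.
After step 1: P = 1467 kPa, V = 4.7 L, T = 703 K.
Step 2 (isothermal): W = P₁V₁ ln(V₂/V₁) = (6894) ln(2.03/4.7) = -5787 J.
W_total = -5762 − 5787 = -11549 J.

W_total ≈ -11.5 kJ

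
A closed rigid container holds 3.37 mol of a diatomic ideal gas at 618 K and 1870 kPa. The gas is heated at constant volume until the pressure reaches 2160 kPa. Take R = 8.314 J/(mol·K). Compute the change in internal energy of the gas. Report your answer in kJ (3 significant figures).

ΔU ≈ 6.71 kJ

Constant volume ⇒ W = 0, so Q = ΔU = nCᵥΔT with Cᵥ = 5R/2 = 20.79 J/(mol·K).
At constant V, T₂/T₁ = P₂/P₁ ⇒ ΔT = T₁(P₂/P₁ − 1) = 618·(2160/1870 − 1) = 95.84 K.
ΔU = (3.37)(20.79)(95.84) = 6713 J.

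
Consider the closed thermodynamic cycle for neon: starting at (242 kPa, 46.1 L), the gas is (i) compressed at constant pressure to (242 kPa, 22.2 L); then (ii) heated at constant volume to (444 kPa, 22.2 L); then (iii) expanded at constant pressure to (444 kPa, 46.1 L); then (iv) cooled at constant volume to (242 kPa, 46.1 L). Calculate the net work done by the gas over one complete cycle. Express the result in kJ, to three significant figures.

Constant-volume legs do no work.
W(i) = (242)(22.2 − 46.1) = -5784 J; W(iii) = (444)(46.1 − 22.2) = 10612 J.
W_net = -5784 + 10612 = 4828 J (the clockwise enclosed area).

W_net ≈ 4.83 kJ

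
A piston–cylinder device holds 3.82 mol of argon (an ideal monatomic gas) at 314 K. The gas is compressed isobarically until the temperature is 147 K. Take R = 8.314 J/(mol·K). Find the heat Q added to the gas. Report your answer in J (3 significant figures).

Isobaric: W = nRΔT = (3.82)(8.314)(-167) = -5304 J.
ΔU = nCᵥΔT with Cᵥ = 3R/2: ΔU = (3.82)(12.47)(-167) = -7956 J.
Q = ΔU + W = -7956 − 5304 = -13260 J.

Q ≈ -13300 J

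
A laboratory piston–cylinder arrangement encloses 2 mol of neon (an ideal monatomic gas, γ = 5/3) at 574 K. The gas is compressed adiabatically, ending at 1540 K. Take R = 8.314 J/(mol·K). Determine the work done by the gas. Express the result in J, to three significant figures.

Adiabatic ⇒ Q = 0, so W_by = −ΔU = nCᵥ(T₁ − T₂).
Cᵥ = 3R/2 = 12.47 J/(mol·K).
W = (2)(12.47)(574 − 1540) = -24094 J.

W ≈ -24100 J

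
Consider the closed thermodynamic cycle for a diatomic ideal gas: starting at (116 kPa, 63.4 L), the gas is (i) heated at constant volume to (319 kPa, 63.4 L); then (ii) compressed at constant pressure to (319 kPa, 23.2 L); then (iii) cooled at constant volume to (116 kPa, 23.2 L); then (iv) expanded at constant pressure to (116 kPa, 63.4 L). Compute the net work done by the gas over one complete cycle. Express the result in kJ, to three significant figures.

W_net ≈ -8.16 kJ

Constant-volume legs do no work.
W(ii) = (319)(23.2 − 63.4) = -12824 J; W(iv) = (116)(63.4 − 23.2) = 4663 J.
W_net = -12824 + 4663 = -8161 J (the counter-clockwise enclosed area).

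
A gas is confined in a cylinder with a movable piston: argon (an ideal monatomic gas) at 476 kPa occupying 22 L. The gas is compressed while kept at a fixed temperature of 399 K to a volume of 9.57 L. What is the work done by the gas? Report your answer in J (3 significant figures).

Isothermal: W = nRT ln(V₂/V₁) = P₁V₁ ln(V₂/V₁).
P₁V₁ = (476 kPa)(22 L) = 10472 J.
W = 10472 × ln(9.57/22) = 10472 × -0.8324
W_by_gas = -8717 J.

W ≈ -8720 J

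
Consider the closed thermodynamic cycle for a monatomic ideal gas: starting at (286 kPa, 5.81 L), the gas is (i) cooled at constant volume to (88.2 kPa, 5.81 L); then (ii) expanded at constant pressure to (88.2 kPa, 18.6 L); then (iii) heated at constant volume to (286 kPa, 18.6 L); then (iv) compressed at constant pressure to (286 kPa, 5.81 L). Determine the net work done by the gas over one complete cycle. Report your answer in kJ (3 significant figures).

W_net ≈ -2.53 kJ

Constant-volume legs do no work.
W(ii) = (88.2)(18.6 − 5.81) = 1128 J; W(iv) = (286)(5.81 − 18.6) = -3658 J.
W_net = 1128 − 3658 = -2530 J (the counter-clockwise enclosed area).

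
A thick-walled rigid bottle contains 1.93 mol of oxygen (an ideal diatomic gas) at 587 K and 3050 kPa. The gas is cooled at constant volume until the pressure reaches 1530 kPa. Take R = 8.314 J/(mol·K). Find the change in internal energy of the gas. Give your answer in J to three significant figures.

Constant volume ⇒ W = 0, so Q = ΔU = nCᵥΔT with Cᵥ = 5R/2 = 20.79 J/(mol·K).
At constant V, T₂/T₁ = P₂/P₁ ⇒ ΔT = T₁(P₂/P₁ − 1) = 587·(1530/3050 − 1) = -292.5 K.
ΔU = (1.93)(20.79)(-292.5) = -11735 J.

ΔU ≈ -11700 J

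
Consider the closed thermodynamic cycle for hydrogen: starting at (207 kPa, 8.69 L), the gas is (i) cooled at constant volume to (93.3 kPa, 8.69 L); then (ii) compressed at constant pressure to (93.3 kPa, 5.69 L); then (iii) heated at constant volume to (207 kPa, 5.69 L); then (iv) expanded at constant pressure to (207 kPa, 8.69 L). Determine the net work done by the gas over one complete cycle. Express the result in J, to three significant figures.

W_net ≈ 341 J

Constant-volume legs do no work.
W(ii) = (93.3)(5.69 − 8.69) = -279.9 J; W(iv) = (207)(8.69 − 5.69) = 621 J.
W_net = -279.9 + 621 = 341.1 J (the clockwise enclosed area).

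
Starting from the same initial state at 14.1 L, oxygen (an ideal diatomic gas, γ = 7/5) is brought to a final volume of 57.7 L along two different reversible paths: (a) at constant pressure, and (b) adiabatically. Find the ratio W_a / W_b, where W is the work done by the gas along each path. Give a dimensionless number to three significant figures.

Path (a) isobaric: W = P₁(V₂ − V₁) → W_a/(P₁V₁) = 3.092.
Path (b) adiabatic: W = P₁V₁(1 − (V₁/V₂)^(γ−1))/(γ−1) → W_b/(P₁V₁) = 1.077.
W_a / W_b = 3.092 / 1.077 = 2.871.

W_a / W_b ≈ 2.87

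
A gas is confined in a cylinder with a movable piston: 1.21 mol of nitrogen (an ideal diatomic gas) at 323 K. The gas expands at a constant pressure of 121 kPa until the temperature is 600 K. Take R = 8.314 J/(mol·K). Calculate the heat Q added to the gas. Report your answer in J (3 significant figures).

Isobaric: W = nRΔT = (1.21)(8.314)(277) = 2787 J.
ΔU = nCᵥΔT with Cᵥ = 5R/2: ΔU = (1.21)(20.79)(277) = 6967 J.
Q = ΔU + W = 6967 + 2787 = 9753 J.

Q ≈ 9750 J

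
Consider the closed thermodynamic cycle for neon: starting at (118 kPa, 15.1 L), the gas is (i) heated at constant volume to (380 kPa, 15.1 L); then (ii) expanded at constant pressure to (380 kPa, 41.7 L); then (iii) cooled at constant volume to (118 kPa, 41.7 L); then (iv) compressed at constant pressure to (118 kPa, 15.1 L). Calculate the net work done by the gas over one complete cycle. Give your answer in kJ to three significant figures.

W_net ≈ 6.97 kJ

Constant-volume legs do no work.
W(ii) = (380)(41.7 − 15.1) = 10108 J; W(iv) = (118)(15.1 − 41.7) = -3139 J.
W_net = 10108 − 3139 = 6969 J (the clockwise enclosed area).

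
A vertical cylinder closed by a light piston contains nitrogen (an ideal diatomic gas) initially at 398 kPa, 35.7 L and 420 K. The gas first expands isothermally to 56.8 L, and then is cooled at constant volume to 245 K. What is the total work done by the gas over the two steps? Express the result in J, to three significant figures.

Step 1 (isothermal): W = P₁V₁ ln(V₂/V₁) = (14209) ln(56.8/35.7) = 6598 J.
Step 2 (isochoric): W = 0 (constant volume).
W_total = 6598 + 0 = 6598 J.

W_total ≈ 6600 J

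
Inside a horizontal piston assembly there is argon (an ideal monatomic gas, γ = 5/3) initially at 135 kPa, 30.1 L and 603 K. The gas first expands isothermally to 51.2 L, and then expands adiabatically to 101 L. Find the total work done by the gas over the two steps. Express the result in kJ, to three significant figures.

W_total ≈ 4.38 kJ

Step 1 (isothermal): W = P₁V₁ ln(V₂/V₁) = (4064) ln(51.2/30.1) = 2159 J.
After step 1: P = 79.37 kPa, V = 51.2 L, T = 603 K.
Step 2 (adiabatic): W = (P₁V₁ − P₂V₂)/(γ−1) = (4064 − 2583)/0.667 = 2220 J.
W_total = 2159 + 2220 = 4379 J.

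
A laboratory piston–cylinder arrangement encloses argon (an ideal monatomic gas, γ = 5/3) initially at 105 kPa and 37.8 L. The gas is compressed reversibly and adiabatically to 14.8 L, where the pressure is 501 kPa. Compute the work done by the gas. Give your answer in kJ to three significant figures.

W ≈ -5.17 kJ

Adiabatic: W = (P₁V₁ − P₂V₂)/(γ − 1) with γ = 5/3.
P₁V₁ = 3969 J, P₂V₂ = 7415 J.
W = (3969 − 7415) / 0.6667 = -5169 J.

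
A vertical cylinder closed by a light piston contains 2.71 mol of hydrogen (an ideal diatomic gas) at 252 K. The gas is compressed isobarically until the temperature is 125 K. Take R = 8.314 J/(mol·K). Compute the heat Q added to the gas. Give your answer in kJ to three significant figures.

Q ≈ -10.0 kJ

Isobaric: W = nRΔT = (2.71)(8.314)(-127) = -2861 J.
ΔU = nCᵥΔT with Cᵥ = 5R/2: ΔU = (2.71)(20.79)(-127) = -7154 J.
Q = ΔU + W = -7154 − 2861 = -10015 J.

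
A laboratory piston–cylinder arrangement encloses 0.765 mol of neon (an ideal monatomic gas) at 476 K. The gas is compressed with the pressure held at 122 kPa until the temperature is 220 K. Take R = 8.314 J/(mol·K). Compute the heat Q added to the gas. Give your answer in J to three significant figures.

Q ≈ -4070 J

Isobaric: W = nRΔT = (0.765)(8.314)(-256) = -1628 J.
ΔU = nCᵥΔT with Cᵥ = 3R/2: ΔU = (0.765)(12.47)(-256) = -2442 J.
Q = ΔU + W = -2442 − 1628 = -4071 J.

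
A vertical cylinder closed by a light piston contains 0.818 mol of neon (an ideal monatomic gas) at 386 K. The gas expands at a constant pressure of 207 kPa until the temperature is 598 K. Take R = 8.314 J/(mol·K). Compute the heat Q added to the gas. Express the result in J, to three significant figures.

Isobaric: W = nRΔT = (0.818)(8.314)(212) = 1442 J.
ΔU = nCᵥΔT with Cᵥ = 3R/2: ΔU = (0.818)(12.47)(212) = 2163 J.
Q = ΔU + W = 2163 + 1442 = 3604 J.

Q ≈ 3600 J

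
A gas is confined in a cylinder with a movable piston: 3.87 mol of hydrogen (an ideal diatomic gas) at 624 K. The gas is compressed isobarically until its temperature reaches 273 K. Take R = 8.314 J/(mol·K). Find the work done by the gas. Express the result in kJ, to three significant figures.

W ≈ -11.3 kJ

Isobaric: W = P ΔV = nR ΔT.
W = (3.87)(8.314)(273 − 624) = -11293 J.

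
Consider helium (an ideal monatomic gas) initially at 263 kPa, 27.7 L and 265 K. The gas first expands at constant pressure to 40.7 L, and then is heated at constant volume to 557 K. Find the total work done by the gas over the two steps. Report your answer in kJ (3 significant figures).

Step 1 (isobaric): W = PΔV = (263 kPa)(40.7 − 27.7 L) = 3419 J.
Step 2 (isochoric): W = 0 (constant volume).
W_total = 3419 + 0 = 3419 J.

W_total ≈ 3.42 kJ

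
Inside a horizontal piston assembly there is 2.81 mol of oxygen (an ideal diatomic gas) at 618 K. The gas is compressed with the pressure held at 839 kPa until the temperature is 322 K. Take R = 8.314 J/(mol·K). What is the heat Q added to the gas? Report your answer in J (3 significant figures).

Q ≈ -24200 J

Isobaric: W = nRΔT = (2.81)(8.314)(-296) = -6915 J.
ΔU = nCᵥΔT with Cᵥ = 5R/2: ΔU = (2.81)(20.79)(-296) = -17288 J.
Q = ΔU + W = -17288 − 6915 = -24203 J.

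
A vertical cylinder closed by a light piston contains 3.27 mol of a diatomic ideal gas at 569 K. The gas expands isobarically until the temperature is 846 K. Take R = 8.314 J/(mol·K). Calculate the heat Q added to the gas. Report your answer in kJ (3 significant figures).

Isobaric: W = nRΔT = (3.27)(8.314)(277) = 7531 J.
ΔU = nCᵥΔT with Cᵥ = 5R/2: ΔU = (3.27)(20.79)(277) = 18827 J.
Q = ΔU + W = 18827 + 7531 = 26358 J.

Q ≈ 26.4 kJ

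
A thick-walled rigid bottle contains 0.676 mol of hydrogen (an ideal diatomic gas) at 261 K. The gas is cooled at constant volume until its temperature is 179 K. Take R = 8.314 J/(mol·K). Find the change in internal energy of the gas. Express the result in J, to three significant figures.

ΔU ≈ -1150 J

Constant volume ⇒ W = 0, so Q = ΔU = nCᵥΔT with Cᵥ = 5R/2 = 20.79 J/(mol·K).
ΔU = (0.676)(20.79)(179 − 261) = -1152 J.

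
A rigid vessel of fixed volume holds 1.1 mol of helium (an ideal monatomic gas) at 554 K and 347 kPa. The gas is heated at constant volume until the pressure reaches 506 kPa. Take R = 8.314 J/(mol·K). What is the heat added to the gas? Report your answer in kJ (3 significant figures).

Constant volume ⇒ W = 0, so Q = ΔU = nCᵥΔT with Cᵥ = 3R/2 = 12.47 J/(mol·K).
At constant V, T₂/T₁ = P₂/P₁ ⇒ ΔT = T₁(P₂/P₁ − 1) = 554·(506/347 − 1) = 253.9 K.
ΔU = (1.1)(12.47)(253.9) = 3482 J.

Q ≈ 3.48 kJ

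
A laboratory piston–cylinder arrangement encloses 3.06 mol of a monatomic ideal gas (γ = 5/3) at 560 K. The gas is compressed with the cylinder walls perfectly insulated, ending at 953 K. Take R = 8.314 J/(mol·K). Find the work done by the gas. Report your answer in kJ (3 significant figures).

W ≈ -15.0 kJ

Adiabatic ⇒ Q = 0, so W_by = −ΔU = nCᵥ(T₁ − T₂).
Cᵥ = 3R/2 = 12.47 J/(mol·K).
W = (3.06)(12.47)(560 − 953) = -14997 J.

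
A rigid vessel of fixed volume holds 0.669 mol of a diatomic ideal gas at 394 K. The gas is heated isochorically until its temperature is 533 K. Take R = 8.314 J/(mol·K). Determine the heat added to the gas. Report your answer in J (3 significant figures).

Constant volume ⇒ W = 0, so Q = ΔU = nCᵥΔT with Cᵥ = 5R/2 = 20.79 J/(mol·K).
ΔU = (0.669)(20.79)(533 − 394) = 1933 J.

Q ≈ 1930 J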